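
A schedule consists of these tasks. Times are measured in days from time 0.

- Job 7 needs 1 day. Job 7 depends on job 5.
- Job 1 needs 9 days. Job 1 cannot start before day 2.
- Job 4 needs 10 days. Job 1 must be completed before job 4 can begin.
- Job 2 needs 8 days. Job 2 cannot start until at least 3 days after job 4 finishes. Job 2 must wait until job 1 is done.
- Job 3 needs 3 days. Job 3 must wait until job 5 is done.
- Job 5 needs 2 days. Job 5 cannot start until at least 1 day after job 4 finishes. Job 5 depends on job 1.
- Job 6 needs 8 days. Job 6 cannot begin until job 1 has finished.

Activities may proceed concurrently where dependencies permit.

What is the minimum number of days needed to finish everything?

32

Job 1 cannot begin until its own release at day 2. It runs from day 2 to 2 + 9 = day 11.
Job 6 cannot begin until job 1 (finishes day 11). It runs from day 11 to 11 + 8 = day 19.
Job 4 waits on job 1 (finishes day 11), so it starts at day 11 and finishes at 11 + 10 = day 21.
Job 5 has to wait for job 4 (finishes day 21, plus 1-day gap → day 22); job 1 (finishes day 11). The latest of these is day 22, so job 5 runs day 22 to 22 + 2 = day 24.
After job 5 (finishes day 24), job 7 can start at day 24 and finishes at day 25.
Job 3 waits on job 5 (finishes day 24), so it starts at day 24 and finishes at 24 + 3 = day 27.
Job 2 cannot start until job 4 (finishes day 21, plus 3-day gap → day 24); job 1 (finishes day 11). The controlling bound is day 24, so job 2 finishes at 24 + 8 = day 32.
All tasks are finished once the last one completes. Finish times: Job 1 at 11, Job 2 at 32, Job 3 at 27, Job 4 at 21, Job 5 at 24, Job 6 at 19, Job 7 at 25. The latest is day 32.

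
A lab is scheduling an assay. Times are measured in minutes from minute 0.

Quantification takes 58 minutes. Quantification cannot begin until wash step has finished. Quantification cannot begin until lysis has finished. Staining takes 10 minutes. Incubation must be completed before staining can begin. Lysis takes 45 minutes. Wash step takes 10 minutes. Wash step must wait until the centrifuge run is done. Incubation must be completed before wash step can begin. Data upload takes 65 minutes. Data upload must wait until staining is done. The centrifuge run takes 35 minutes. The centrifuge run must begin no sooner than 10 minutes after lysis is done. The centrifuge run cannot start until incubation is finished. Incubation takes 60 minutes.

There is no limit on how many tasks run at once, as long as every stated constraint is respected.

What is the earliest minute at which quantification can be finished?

Incubation has no prerequisites, so it starts at minute 0 and finishes at minute 60.
Lysis has no prerequisites, so it starts at minute 0 and finishes at minute 45.
The centrifuge run has to wait for lysis (finishes minute 45, plus 10-minute gap → minute 55); incubation (finishes minute 60). The latest of these is minute 60, so the centrifuge run runs minute 60 to 60 + 35 = minute 95.
Wash step needs all of the centrifuge run (finishes minute 95); incubation (finishes minute 60). That puts its earliest start at minute 95; it finishes at 95 + 10 = minute 105.
Quantification cannot start until wash step (finishes minute 105); lysis (finishes minute 45). The controlling bound is minute 105, so quantification finishes at 105 + 58 = minute 163.

163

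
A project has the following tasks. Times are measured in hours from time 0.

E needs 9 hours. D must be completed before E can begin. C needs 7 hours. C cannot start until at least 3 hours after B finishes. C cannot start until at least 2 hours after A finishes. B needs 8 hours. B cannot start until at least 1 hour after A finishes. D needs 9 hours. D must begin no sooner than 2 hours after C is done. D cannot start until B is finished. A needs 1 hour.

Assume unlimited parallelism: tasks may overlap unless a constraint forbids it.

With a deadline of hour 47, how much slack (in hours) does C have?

7

A can start immediately at hour 0; it finishes at hour 1.
B cannot begin until A (finishes hour 1, plus 1-hour gap → hour 2). It runs from hour 2 to 2 + 8 = hour 10.
C cannot start until B (finishes hour 10, plus 3-hour gap → hour 13); A (finishes hour 1, plus 2-hour gap → hour 3). The controlling bound is hour 13, so C finishes at 13 + 7 = hour 20.

Working backward from the deadline:
To finish by hour 47, E (duration 9) must start no later than hour 38.
D has to be done before E (must start by hour 38). That means finishing by hour 38, i.e. starting by 38 − 9 = hour 29.
C feeds into D (must start by hour 29, minus 2-hour gap → hour 27); so C must finish by hour 27 and therefore start by hour 20.
So C can start as early as hour 13 and as late as hour 20, giving 20 − 13 = 7 hours of slack.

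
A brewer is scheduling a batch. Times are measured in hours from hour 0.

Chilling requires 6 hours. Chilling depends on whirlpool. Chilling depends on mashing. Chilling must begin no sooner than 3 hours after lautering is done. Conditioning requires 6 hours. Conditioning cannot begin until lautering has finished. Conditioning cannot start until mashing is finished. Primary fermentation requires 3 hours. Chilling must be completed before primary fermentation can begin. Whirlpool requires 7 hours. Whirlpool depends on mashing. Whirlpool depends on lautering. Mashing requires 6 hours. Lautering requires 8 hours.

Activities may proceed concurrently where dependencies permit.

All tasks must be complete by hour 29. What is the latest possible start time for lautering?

Nothing follows primary fermentation; the deadline of hour 29 is its only limit. It must start by 29 − 3 = hour 26.
Since primary fermentation (must start by hour 26) depends on it, chilling must finish by hour 26. Backing off its 6-hour duration gives a latest start of hour 20.
Whirlpool has to be done before chilling (must start by hour 20). That means finishing by hour 20, i.e. starting by 20 − 7 = hour 13.
To finish by hour 29, conditioning (duration 6) must start no later than hour 23.
Lautering has several dependents: whirlpool (must start by hour 13); chilling (must start by hour 20, minus 3-hour gap → hour 17); conditioning (must start by hour 23). The earliest of those limits is hour 13, so lautering must start by 13 − 8 = hour 5.

5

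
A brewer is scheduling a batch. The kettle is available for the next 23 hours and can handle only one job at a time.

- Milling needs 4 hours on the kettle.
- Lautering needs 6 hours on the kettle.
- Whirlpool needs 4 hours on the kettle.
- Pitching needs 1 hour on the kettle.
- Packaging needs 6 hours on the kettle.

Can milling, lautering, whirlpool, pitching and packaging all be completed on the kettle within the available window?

Running back to back, the jobs need 4 + 6 + 4 + 1 + 6 = 21 hours on the kettle.
Since 21 ≤ 23, they fit within the window.

Yes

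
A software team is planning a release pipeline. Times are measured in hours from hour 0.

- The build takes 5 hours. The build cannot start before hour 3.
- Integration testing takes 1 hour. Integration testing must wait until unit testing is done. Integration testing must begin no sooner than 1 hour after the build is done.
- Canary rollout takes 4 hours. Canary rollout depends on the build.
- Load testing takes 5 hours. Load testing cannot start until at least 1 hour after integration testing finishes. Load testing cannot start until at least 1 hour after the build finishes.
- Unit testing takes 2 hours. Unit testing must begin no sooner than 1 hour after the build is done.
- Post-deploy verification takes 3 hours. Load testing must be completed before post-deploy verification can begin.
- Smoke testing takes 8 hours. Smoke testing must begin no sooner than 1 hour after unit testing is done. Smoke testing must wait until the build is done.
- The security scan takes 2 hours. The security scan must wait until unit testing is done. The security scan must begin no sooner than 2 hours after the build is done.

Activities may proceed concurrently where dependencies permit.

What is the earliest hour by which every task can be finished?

The build waits on its own release at hour 3, so it starts at hour 3 and finishes at 3 + 5 = hour 8.
After the build (finishes hour 8), canary rollout can start at hour 8 and finishes at hour 12.
Unit testing cannot begin until the build (finishes hour 8, plus 1-hour gap → hour 9). It runs from hour 9 to 9 + 2 = hour 11.
Smoke testing needs all of unit testing (finishes hour 11, plus 1-hour gap → hour 12); the build (finishes hour 8). That puts its earliest start at hour 12; it finishes at 12 + 8 = hour 20.
The security scan needs all of unit testing (finishes hour 11); the build (finishes hour 8, plus 2-hour gap → hour 10). That puts its earliest start at hour 11; it finishes at 11 + 2 = hour 13.
Integration testing needs all of unit testing (finishes hour 11); the build (finishes hour 8, plus 1-hour gap → hour 9). That puts its earliest start at hour 11; it finishes at 11 + 1 = hour 12.
Load testing cannot start until integration testing (finishes hour 12, plus 1-hour gap → hour 13); the build (finishes hour 8, plus 1-hour gap → hour 9). The controlling bound is hour 13, so load testing finishes at 13 + 5 = hour 18.
Post-deploy verification waits on load testing (finishes hour 18), so it starts at hour 18 and finishes at 18 + 3 = hour 21.
All tasks are finished once the last one completes. Finish times: The build at 8, Unit testing at 11, Integration testing at 12, The security scan at 13, Smoke testing at 20, Canary rollout at 12, Load testing at 18, Post-deploy verification at 21. The latest is hour 21.

21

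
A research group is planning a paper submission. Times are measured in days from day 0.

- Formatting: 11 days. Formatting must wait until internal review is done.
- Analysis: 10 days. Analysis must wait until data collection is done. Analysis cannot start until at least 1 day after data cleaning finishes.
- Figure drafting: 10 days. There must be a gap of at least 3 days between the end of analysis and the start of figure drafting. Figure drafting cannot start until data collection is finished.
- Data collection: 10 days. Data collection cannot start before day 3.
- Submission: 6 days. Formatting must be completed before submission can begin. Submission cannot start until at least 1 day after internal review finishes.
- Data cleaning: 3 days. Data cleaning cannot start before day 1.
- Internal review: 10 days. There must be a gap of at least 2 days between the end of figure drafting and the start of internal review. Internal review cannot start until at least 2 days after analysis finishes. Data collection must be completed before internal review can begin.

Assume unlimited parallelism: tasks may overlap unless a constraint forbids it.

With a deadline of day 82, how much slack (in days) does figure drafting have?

Data cleaning cannot begin until its own release at day 1. It runs from day 1 to 1 + 3 = day 4.
Data collection cannot begin until its own release at day 3. It runs from day 3 to 3 + 10 = day 13.
Analysis needs all of data collection (finishes day 13); data cleaning (finishes day 4, plus 1-day gap → day 5). That puts its earliest start at day 13; it finishes at 13 + 10 = day 23.
Figure drafting cannot start until analysis (finishes day 23, plus 3-day gap → day 26); data collection (finishes day 13). The controlling bound is day 26, so figure drafting finishes at 26 + 10 = day 36.

Working backward from the deadline:
Submission must finish by day 82; it takes 6 days, so it must start by 82 − 6 = day 76.
Formatting has to be done before submission (must start by day 76). That means finishing by day 76, i.e. starting by 76 − 11 = day 65.
Internal review has several dependents: formatting (must start by day 65); submission (must start by day 76, minus 1-day gap → day 75). The earliest of those limits is day 65, so internal review must start by 65 − 10 = day 55.
Figure drafting must finish before internal review (must start by day 55, minus 2-day gap → day 53). With a 10-day duration, figure drafting must start by 53 − 10 = day 43.
So figure drafting can start as early as day 26 and as late as day 43, giving 43 − 26 = 17 days of slack.

17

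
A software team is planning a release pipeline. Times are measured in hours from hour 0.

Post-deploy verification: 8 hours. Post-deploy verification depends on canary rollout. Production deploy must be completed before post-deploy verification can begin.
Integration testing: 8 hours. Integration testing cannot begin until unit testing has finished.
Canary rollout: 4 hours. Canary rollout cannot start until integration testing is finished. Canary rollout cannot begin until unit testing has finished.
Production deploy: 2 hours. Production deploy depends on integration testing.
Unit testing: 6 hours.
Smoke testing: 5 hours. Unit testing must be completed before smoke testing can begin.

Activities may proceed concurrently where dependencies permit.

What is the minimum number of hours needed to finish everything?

Unit testing can start immediately at hour 0; it finishes at hour 6.
Smoke testing cannot begin until unit testing (finishes hour 6). It runs from hour 6 to 6 + 5 = hour 11.
Integration testing cannot begin until unit testing (finishes hour 6). It runs from hour 6 to 6 + 8 = hour 14.
After integration testing (finishes hour 14), production deploy can start at hour 14 and finishes at hour 16.
Canary rollout has to wait for integration testing (finishes hour 14); unit testing (finishes hour 6). The latest of these is hour 14, so canary rollout runs hour 14 to 14 + 4 = hour 18.
For post-deploy verification: canary rollout (finishes hour 18); production deploy (finishes hour 16). Taking the maximum gives a start of hour 18, and it finishes at 18 + 8 = hour 26.
All tasks are finished once the last one completes. Finish times: Unit testing at 6, Integration testing at 14, Smoke testing at 11, Canary rollout at 18, Production deploy at 16, Post-deploy verification at 26. The latest is hour 26.

26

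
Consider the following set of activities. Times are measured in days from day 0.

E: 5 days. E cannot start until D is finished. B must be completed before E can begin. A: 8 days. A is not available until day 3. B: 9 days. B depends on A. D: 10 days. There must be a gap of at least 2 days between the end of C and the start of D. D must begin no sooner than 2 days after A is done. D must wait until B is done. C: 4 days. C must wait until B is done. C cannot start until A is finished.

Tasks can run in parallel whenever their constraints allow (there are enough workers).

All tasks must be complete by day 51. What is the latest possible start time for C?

30

E has no dependents, so it just needs to finish by day 51. Starting by 51 − 5 = day 46 achieves that.
Since E (must start by day 46) depends on it, D must finish by day 46. Backing off its 10-day duration gives a latest start of day 36.
C feeds into D (must start by day 36, minus 2-day gap → day 34); so C must finish by day 34 and therefore start by day 30.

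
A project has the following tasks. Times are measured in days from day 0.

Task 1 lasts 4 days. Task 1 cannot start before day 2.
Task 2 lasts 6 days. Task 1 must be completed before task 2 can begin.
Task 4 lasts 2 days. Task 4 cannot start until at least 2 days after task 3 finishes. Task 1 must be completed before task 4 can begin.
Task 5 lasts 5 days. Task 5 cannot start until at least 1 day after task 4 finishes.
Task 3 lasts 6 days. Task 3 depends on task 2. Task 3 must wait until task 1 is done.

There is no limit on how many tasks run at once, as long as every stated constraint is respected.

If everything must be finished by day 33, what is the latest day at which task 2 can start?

Task 5 has no dependents, so it just needs to finish by day 33. Starting by 33 − 5 = day 28 achieves that.
Task 4 must finish before task 5 (must start by day 28, minus 1-day gap → day 27). With a 2-day duration, task 4 must start by 27 − 2 = day 25.
Task 3 must finish before task 4 (must start by day 25, minus 2-day gap → day 23). With a 6-day duration, task 3 must start by 23 − 6 = day 17.
Task 2 must finish before task 3 (must start by day 17). With a 6-day duration, task 2 must start by 17 − 6 = day 11.

11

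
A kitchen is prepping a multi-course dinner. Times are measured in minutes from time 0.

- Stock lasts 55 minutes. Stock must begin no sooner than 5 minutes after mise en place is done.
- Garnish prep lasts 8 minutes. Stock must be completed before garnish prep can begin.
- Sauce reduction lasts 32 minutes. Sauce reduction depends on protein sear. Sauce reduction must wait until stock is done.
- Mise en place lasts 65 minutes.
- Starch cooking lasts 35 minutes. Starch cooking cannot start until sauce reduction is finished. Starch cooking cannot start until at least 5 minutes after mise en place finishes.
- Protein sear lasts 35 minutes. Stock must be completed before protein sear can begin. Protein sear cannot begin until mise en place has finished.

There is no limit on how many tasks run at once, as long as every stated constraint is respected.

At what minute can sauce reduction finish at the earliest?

Nothing blocks mise en place, so it runs from minute 0 to minute 65.
Stock cannot begin until mise en place (finishes minute 65, plus 5-minute gap → minute 70). It runs from minute 70 to 70 + 55 = minute 125.
Protein sear cannot start until stock (finishes minute 125); mise en place (finishes minute 65). The controlling bound is minute 125, so protein sear finishes at 125 + 35 = minute 160.
Sauce reduction has to wait for protein sear (finishes minute 160); stock (finishes minute 125). The latest of these is minute 160, so sauce reduction runs minute 160 to 160 + 32 = minute 192.

192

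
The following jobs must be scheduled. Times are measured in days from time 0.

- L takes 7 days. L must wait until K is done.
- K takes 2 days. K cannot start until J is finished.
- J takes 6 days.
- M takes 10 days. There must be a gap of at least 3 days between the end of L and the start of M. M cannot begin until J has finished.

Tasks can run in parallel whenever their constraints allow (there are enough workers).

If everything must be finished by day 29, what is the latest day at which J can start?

1

To finish by day 29, M (duration 10) must start no later than day 19.
L feeds into M (must start by day 19, minus 3-day gap → day 16); so L must finish by day 16 and therefore start by day 9.
K must finish before L (must start by day 9). With a 2-day duration, K must start by 9 − 2 = day 7.
For J: K (must start by day 7); M (must start by day 19). The most restrictive is day 7; with a 6-day duration, J must start by day 1.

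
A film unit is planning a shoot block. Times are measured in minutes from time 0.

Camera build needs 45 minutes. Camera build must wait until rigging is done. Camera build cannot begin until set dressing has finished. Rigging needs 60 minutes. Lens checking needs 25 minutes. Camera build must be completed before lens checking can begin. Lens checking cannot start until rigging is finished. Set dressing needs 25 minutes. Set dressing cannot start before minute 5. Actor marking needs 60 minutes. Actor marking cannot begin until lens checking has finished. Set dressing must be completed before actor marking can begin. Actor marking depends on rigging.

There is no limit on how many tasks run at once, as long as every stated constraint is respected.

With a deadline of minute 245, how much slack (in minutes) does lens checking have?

55

Set dressing waits on its own release at minute 5, so it starts at minute 5 and finishes at 5 + 25 = minute 30.
Rigging has no prerequisites, so it starts at minute 0 and finishes at minute 60.
For camera build: rigging (finishes minute 60); set dressing (finishes minute 30). Taking the maximum gives a start of minute 60, and it finishes at 60 + 45 = minute 105.
Lens checking cannot start until camera build (finishes minute 105); rigging (finishes minute 60). The controlling bound is minute 105, so lens checking finishes at 105 + 25 = minute 130.

Working backward from the deadline:
Actor marking must finish by minute 245; it takes 60 minutes, so it must start by 245 − 60 = minute 185.
Lens checking feeds into actor marking (must start by minute 185); so lens checking must finish by minute 185 and therefore start by minute 160.
So lens checking can start as early as minute 105 and as late as minute 160, giving 160 − 105 = 55 minutes of slack.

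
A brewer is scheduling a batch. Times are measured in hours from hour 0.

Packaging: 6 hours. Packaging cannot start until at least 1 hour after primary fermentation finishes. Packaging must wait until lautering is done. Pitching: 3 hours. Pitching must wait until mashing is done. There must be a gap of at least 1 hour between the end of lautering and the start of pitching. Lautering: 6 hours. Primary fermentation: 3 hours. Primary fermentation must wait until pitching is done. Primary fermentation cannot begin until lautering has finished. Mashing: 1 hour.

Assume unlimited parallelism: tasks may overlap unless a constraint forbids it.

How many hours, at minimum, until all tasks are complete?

Lautering can start immediately at hour 0; it finishes at hour 6.
Mashing can start immediately at hour 0; it finishes at hour 1.
Pitching has to wait for mashing (finishes hour 1); lautering (finishes hour 6, plus 1-hour gap → hour 7). The latest of these is hour 7, so pitching runs hour 7 to 7 + 3 = hour 10.
For primary fermentation: pitching (finishes hour 10); lautering (finishes hour 6). Taking the maximum gives a start of hour 10, and it finishes at 10 + 3 = hour 13.
Packaging cannot start until primary fermentation (finishes hour 13, plus 1-hour gap → hour 14); lautering (finishes hour 6). The controlling bound is hour 14, so packaging finishes at 14 + 6 = hour 20.
All tasks are finished once the last one completes. Finish times: Mashing at 1, Lautering at 6, Pitching at 10, Primary fermentation at 13, Packaging at 20. The latest is hour 20.

20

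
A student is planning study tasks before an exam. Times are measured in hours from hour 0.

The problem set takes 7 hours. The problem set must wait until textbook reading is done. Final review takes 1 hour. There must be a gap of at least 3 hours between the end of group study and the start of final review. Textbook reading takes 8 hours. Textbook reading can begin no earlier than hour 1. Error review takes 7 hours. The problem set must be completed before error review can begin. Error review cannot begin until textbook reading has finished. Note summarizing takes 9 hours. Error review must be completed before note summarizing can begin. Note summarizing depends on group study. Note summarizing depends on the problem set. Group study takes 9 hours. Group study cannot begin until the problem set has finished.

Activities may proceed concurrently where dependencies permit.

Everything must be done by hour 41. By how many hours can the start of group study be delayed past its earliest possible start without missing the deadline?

7

Textbook reading cannot begin until its own release at hour 1. It runs from hour 1 to 1 + 8 = hour 9.
After textbook reading (finishes hour 9), the problem set can start at hour 9 and finishes at hour 16.
Group study cannot begin until the problem set (finishes hour 16). It runs from hour 16 to 16 + 9 = hour 25.

Working backward from the deadline:
Nothing follows note summarizing; the deadline of hour 41 is its only limit. It must start by 41 − 9 = hour 32.
Final review must finish by hour 41; it takes 1 hour, so it must start by 41 − 1 = hour 40.
Group study feeds note summarizing (must start by hour 32); final review (must start by hour 40, minus 3-hour gap → hour 37). Taking the minimum, group study must finish by hour 32 and start by 32 − 9 = hour 23.
So group study can start as early as hour 16 and as late as hour 23, giving 23 − 16 = 7 hours of slack.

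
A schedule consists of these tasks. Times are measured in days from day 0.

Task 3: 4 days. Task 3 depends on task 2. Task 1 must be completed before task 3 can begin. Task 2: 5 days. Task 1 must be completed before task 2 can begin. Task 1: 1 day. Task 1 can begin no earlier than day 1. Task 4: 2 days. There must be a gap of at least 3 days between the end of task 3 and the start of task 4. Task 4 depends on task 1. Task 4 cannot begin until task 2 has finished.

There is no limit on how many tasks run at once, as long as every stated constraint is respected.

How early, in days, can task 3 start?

7

Task 1 waits on its own release at day 1, so it starts at day 1 and finishes at 1 + 1 = day 2.
After task 1 (finishes day 2), task 2 can start at day 2 and finishes at day 7.
Task 3 waits on task 2 (finishes day 7); task 1 (finishes day 2). The latest of these is day 7, which is the earliest task 3 can start.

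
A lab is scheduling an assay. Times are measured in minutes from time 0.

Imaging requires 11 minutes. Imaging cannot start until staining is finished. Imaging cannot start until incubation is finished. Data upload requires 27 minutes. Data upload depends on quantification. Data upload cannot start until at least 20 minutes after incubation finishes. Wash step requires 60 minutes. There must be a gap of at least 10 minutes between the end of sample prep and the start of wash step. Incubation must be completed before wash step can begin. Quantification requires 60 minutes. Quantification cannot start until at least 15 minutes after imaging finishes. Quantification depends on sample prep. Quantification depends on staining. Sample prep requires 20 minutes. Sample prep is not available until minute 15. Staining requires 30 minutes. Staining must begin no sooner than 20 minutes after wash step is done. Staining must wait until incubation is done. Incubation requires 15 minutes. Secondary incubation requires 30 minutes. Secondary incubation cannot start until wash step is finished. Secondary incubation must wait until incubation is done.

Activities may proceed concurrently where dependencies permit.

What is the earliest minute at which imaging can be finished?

166

Nothing blocks incubation, so it runs from minute 0 to minute 15.
Sample prep cannot begin until its own release at minute 15. It runs from minute 15 to 15 + 20 = minute 35.
Wash step has to wait for sample prep (finishes minute 35, plus 10-minute gap → minute 45); incubation (finishes minute 15). The latest of these is minute 45, so wash step runs minute 45 to 45 + 60 = minute 105.
Staining cannot start until wash step (finishes minute 105, plus 20-minute gap → minute 125); incubation (finishes minute 15). The controlling bound is minute 125, so staining finishes at 125 + 30 = minute 155.
Imaging has to wait for staining (finishes minute 155); incubation (finishes minute 15). The latest of these is minute 155, so imaging runs minute 155 to 155 + 11 = minute 166.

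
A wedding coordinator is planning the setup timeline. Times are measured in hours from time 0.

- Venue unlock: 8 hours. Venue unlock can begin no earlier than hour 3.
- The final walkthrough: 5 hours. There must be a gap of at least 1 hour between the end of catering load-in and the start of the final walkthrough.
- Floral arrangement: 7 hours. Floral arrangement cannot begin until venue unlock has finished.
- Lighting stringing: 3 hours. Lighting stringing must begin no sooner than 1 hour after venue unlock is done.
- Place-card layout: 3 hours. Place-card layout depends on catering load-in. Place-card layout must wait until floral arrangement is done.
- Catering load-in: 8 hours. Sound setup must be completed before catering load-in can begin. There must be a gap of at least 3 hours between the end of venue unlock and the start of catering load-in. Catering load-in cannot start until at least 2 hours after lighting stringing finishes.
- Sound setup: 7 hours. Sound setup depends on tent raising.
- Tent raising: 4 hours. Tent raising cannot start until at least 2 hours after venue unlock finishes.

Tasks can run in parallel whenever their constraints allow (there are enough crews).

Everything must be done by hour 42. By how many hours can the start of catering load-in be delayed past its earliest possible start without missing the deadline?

4

Venue unlock cannot begin until its own release at hour 3. It runs from hour 3 to 3 + 8 = hour 11.
Lighting stringing waits on venue unlock (finishes hour 11, plus 1-hour gap → hour 12), so it starts at hour 12 and finishes at 12 + 3 = hour 15.
Tent raising cannot begin until venue unlock (finishes hour 11, plus 2-hour gap → hour 13). It runs from hour 13 to 13 + 4 = hour 17.
Sound setup waits on tent raising (finishes hour 17), so it starts at hour 17 and finishes at 17 + 7 = hour 24.
Catering load-in cannot start until sound setup (finishes hour 24); venue unlock (finishes hour 11, plus 3-hour gap → hour 14); lighting stringing (finishes hour 15, plus 2-hour gap → hour 17). The controlling bound is hour 24, so catering load-in finishes at 24 + 8 = hour 32.

Working backward from the deadline:
Place-card layout must finish by hour 42; it takes 3 hours, so it must start by 42 − 3 = hour 39.
To finish by hour 42, the final walkthrough (duration 5) must start no later than hour 37.
Catering load-in has several dependents: place-card layout (must start by hour 39); the final walkthrough (must start by hour 37, minus 1-hour gap → hour 36). The earliest of those limits is hour 36, so catering load-in must start by 36 − 8 = hour 28.
So catering load-in can start as early as hour 24 and as late as hour 28, giving 28 − 24 = 4 hours of slack.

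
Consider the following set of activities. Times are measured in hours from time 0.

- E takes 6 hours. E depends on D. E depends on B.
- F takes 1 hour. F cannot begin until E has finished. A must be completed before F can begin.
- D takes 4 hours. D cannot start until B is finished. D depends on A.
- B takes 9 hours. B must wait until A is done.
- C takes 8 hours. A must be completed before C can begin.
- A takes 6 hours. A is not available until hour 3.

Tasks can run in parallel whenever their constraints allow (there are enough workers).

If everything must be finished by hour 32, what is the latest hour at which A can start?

6

F has no dependents, so it just needs to finish by hour 32. Starting by 32 − 1 = hour 31 achieves that.
E feeds into F (must start by hour 31); so E must finish by hour 31 and therefore start by hour 25.
D must finish before E (must start by hour 25). With a 4-hour duration, D must start by 25 − 4 = hour 21.
For B: D (must start by hour 21); E (must start by hour 25). The most restrictive is hour 21; with a 9-hour duration, B must start by hour 12.
C has no dependents, so it just needs to finish by hour 32. Starting by 32 − 8 = hour 24 achieves that.
A must finish in time for B (must start by hour 12); C (must start by hour 24); D (must start by hour 21); F (must start by hour 31). The tightest is hour 12, so A must start by 12 − 6 = hour 6.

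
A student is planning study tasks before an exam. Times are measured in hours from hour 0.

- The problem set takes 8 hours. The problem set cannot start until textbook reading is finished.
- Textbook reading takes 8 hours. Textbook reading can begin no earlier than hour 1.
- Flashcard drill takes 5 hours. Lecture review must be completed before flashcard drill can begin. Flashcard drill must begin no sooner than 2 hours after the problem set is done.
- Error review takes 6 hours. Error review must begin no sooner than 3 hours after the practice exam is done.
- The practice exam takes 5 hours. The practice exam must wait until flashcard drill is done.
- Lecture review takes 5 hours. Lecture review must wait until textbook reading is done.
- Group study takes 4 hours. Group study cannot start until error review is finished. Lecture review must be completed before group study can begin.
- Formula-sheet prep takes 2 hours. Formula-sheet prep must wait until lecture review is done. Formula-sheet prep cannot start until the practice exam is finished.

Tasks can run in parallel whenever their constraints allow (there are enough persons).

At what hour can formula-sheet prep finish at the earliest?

31

After its own release at hour 1, textbook reading can start at hour 1 and finishes at hour 9.
After textbook reading (finishes hour 9), the problem set can start at hour 9 and finishes at hour 17.
After textbook reading (finishes hour 9), lecture review can start at hour 9 and finishes at hour 14.
For flashcard drill: lecture review (finishes hour 14); the problem set (finishes hour 17, plus 2-hour gap → hour 19). Taking the maximum gives a start of hour 19, and it finishes at 19 + 5 = hour 24.
The practice exam waits on flashcard drill (finishes hour 24), so it starts at hour 24 and finishes at 24 + 5 = hour 29.
Formula-sheet prep needs all of lecture review (finishes hour 14); the practice exam (finishes hour 29). That puts its earliest start at hour 29; it finishes at 29 + 2 = hour 31.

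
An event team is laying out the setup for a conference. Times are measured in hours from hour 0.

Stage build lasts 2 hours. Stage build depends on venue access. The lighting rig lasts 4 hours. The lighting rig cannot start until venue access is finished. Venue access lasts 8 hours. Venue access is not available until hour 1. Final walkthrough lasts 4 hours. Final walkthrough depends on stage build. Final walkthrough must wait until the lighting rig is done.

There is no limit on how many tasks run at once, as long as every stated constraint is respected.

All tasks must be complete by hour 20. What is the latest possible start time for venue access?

Final walkthrough has no dependents, so it just needs to finish by hour 20. Starting by 20 − 4 = hour 16 achieves that.
Stage build has to be done before final walkthrough (must start by hour 16). That means finishing by hour 16, i.e. starting by 16 − 2 = hour 14.
The lighting rig has to be done before final walkthrough (must start by hour 16). That means finishing by hour 16, i.e. starting by 16 − 4 = hour 12.
Venue access feeds stage build (must start by hour 14); the lighting rig (must start by hour 12). Taking the minimum, venue access must finish by hour 12 and start by 12 − 8 = hour 4.

4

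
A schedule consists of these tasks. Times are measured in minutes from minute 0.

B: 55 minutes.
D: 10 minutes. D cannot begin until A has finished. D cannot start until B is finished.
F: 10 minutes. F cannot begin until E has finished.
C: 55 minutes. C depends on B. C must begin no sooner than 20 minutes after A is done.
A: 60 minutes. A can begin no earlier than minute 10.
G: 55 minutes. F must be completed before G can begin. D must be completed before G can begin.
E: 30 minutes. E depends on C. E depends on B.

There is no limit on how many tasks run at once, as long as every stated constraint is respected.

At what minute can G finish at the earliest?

240

B can start immediately at minute 0; it finishes at minute 55.
A waits on its own release at minute 10, so it starts at minute 10 and finishes at 10 + 60 = minute 70.
D cannot start until A (finishes minute 70); B (finishes minute 55). The controlling bound is minute 70, so D finishes at 70 + 10 = minute 80.
For C: B (finishes minute 55); A (finishes minute 70, plus 20-minute gap → minute 90). Taking the maximum gives a start of minute 90, and it finishes at 90 + 55 = minute 145.
For E: C (finishes minute 145); B (finishes minute 55). Taking the maximum gives a start of minute 145, and it finishes at 145 + 30 = minute 175.
F cannot begin until E (finishes minute 175). It runs from minute 175 to 175 + 10 = minute 185.
G cannot start until F (finishes minute 185); D (finishes minute 80). The controlling bound is minute 185, so G finishes at 185 + 55 = minute 240.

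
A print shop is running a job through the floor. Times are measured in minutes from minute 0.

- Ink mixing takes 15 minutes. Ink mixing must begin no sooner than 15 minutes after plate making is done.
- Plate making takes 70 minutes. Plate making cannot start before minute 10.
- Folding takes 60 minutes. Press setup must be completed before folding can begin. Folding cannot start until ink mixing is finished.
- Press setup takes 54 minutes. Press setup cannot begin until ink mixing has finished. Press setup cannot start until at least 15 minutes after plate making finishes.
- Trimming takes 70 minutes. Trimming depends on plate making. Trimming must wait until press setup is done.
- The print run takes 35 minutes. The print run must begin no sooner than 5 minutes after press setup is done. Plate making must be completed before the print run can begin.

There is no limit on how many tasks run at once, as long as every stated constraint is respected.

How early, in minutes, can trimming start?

164

Plate making waits on its own release at minute 10, so it starts at minute 10 and finishes at 10 + 70 = minute 80.
Ink mixing waits on plate making (finishes minute 80, plus 15-minute gap → minute 95), so it starts at minute 95 and finishes at 95 + 15 = minute 110.
Press setup cannot start until ink mixing (finishes minute 110); plate making (finishes minute 80, plus 15-minute gap → minute 95). The controlling bound is minute 110, so press setup finishes at 110 + 54 = minute 164.
Trimming waits on plate making (finishes minute 80); press setup (finishes minute 164). The latest of these is minute 164, which is the earliest trimming can start.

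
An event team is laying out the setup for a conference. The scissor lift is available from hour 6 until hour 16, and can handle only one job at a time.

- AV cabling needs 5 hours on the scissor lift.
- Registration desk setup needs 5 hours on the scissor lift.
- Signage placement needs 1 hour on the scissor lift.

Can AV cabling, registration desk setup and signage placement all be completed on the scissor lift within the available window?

The scissor lift window is 16 − 6 = 10 hours.
Running back to back, the jobs need 5 + 5 + 1 = 11 hours on the scissor lift.
Since 11 > 10, they cannot all fit.

No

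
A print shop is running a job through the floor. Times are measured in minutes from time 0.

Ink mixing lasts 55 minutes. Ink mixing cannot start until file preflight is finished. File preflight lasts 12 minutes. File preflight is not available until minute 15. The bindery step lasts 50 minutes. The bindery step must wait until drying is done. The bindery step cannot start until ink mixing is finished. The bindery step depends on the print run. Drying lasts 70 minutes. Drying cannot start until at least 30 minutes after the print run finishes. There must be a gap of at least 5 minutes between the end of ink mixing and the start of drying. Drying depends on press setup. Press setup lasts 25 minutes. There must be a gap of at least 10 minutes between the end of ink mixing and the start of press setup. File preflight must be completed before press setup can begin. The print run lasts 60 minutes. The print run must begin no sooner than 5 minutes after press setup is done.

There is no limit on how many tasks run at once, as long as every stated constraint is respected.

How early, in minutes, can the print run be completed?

182

After its own release at minute 15, file preflight can start at minute 15 and finishes at minute 27.
Ink mixing cannot begin until file preflight (finishes minute 27). It runs from minute 27 to 27 + 55 = minute 82.
Press setup cannot start until ink mixing (finishes minute 82, plus 10-minute gap → minute 92); file preflight (finishes minute 27). The controlling bound is minute 92, so press setup finishes at 92 + 25 = minute 117.
After press setup (finishes minute 117, plus 5-minute gap → minute 122), the print run can start at minute 122 and finishes at minute 182.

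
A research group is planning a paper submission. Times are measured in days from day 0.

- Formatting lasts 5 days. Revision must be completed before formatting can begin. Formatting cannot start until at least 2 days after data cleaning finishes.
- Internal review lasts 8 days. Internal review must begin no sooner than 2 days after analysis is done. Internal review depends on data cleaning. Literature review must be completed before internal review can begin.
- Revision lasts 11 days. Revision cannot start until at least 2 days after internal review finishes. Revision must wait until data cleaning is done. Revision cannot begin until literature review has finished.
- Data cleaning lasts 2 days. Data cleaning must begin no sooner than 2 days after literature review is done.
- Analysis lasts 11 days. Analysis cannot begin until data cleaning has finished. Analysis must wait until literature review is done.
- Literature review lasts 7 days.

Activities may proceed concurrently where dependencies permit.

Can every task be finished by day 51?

Yes

Nothing blocks literature review, so it runs from day 0 to day 7.
After literature review (finishes day 7, plus 2-day gap → day 9), data cleaning can start at day 9 and finishes at day 11.
Analysis has to wait for data cleaning (finishes day 11); literature review (finishes day 7). The latest of these is day 11, so analysis runs day 11 to 11 + 11 = day 22.
For internal review: analysis (finishes day 22, plus 2-day gap → day 24); data cleaning (finishes day 11); literature review (finishes day 7). Taking the maximum gives a start of day 24, and it finishes at 24 + 8 = day 32.
Revision has to wait for internal review (finishes day 32, plus 2-day gap → day 34); data cleaning (finishes day 11); literature review (finishes day 7). The latest of these is day 34, so revision runs day 34 to 34 + 11 = day 45.
For formatting: revision (finishes day 45); data cleaning (finishes day 11, plus 2-day gap → day 13). Taking the maximum gives a start of day 45, and it finishes at 45 + 5 = day 50.
Every task is finished by day 50, which is no later than the deadline of 51, so the schedule is feasible.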